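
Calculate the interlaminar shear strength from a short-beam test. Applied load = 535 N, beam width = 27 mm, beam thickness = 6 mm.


ILSS = 3F/(4bh) = 3*535/(4*27*6) = 2.48 MPa

2.48 MPa


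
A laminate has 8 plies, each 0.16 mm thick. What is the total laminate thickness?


h = n * t_ply = 8 * 0.16 = 1.28 mm

1.28 mm


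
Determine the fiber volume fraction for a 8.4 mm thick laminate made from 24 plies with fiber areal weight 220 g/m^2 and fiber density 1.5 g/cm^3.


Vf = n * FAW / (rho_f * h * 1000) = 24 * 220 / (1.5 * 8.4 * 1000) = 0.419

0.419


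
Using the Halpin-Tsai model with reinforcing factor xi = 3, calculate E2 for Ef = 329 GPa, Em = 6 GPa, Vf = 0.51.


eta = (Ef/Em - 1)/(Ef/Em + xi) = (54.8333 - 1)/(54.8333 + 3) = 0.9308
E2 = Em*(1+xi*eta*Vf)/(1-eta*Vf) = 27.69 GPa

27.69 GPa


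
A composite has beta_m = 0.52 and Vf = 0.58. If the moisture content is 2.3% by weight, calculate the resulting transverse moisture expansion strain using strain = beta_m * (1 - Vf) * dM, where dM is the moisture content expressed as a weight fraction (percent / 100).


dM = 2.3/100 = 0.023
strain = beta_m * (1-Vf) * dM = 0.52 * 0.42 * 0.023 = 0.0050232

0.0050232


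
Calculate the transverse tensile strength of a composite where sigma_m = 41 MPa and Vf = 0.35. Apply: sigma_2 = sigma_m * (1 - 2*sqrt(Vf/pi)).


factor = 1 - 2*sqrt(0.35/pi) = 0.3324
sigma_2 = 41 * 0.3324 = 13.63 MPa

13.63 MPa


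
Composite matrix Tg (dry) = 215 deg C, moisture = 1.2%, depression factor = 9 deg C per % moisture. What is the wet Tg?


Tg_wet = Tg_dry - k*moisture = 215 - 9*1.2 = 204.2 deg C

204.2 deg C


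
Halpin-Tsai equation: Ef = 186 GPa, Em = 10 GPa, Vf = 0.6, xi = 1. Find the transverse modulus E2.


eta = (Ef/Em - 1)/(Ef/Em + xi) = (18.6 - 1)/(18.6 + 1) = 0.898
E2 = Em*(1+xi*eta*Vf)/(1-eta*Vf) = 33.36 GPa

33.36 GPa


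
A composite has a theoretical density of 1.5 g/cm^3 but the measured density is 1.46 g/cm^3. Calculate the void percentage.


Void% = (rho_theo - rho_actual)/rho_theo * 100 = (1.5 - 1.46)/1.5 * 100 = 2.67%

2.67%


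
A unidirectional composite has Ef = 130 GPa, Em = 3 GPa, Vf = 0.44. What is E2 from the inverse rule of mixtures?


1/E2 = Vf/Ef + (1-Vf)/Em = 0.44/130 + 0.56/3
E2 = 5.26 GPa

5.26 GPa


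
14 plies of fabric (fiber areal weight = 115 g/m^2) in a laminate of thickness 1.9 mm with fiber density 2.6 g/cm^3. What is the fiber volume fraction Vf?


Vf = n * FAW / (rho_f * h * 1000) = 14 * 115 / (2.6 * 1.9 * 1000) = 0.3259

0.3259


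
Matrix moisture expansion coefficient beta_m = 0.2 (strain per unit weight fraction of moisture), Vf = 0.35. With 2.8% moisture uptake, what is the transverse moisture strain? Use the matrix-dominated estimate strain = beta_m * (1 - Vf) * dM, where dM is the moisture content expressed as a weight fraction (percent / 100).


dM = 2.8/100 = 0.028
strain = beta_m * (1-Vf) * dM = 0.2 * 0.65 * 0.028 = 0.00364

0.00364


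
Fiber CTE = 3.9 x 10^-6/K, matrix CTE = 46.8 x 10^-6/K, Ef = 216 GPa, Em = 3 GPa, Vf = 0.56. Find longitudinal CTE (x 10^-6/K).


E1 = Ef*Vf + Em*(1-Vf) = 122.28
alpha_1 = (alpha_f*Ef*Vf + alpha_m*Em*(1-Vf))/E1 = 4.36 x 10^-6/K

4.36 x 10^-6/K


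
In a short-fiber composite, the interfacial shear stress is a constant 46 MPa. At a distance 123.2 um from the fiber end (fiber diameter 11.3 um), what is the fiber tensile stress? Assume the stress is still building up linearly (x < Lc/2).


Force balance: sigma_f * (pi*d^2/4) = tau * (pi*d) * x  ->  sigma_f = 4 * tau * x / d
sigma_f = 4 * 46 * 123.2 / 11.3 = 2006.1 MPa

2006.1 MPa


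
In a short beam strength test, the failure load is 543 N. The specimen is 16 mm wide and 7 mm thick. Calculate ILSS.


ILSS = 3F/(4bh) = 3*543/(4*16*7) = 3.64 MPa

3.64 MPa


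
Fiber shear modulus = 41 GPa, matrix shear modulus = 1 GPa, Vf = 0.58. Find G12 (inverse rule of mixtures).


1/G12 = Vf/Gf + (1-Vf)/Gm = 0.58/41 + 0.42/1
G12 = 2.3 GPa

2.3 GPa


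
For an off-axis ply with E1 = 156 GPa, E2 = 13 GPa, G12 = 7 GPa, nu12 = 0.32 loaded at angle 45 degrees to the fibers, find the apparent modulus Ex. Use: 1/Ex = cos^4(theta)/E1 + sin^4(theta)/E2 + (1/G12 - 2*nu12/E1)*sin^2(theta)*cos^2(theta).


cos^4(45) = 0.25, sin^4(45) = 0.25, sin^2(45)*cos^2(45) = 0.25
1/G12 - 2*nu12/E1 = 1/7 - 2*0.32/156 = 0.138755 GPa^-1
1/Ex = 0.25/156 + 0.25/13 + 0.138755*0.25 = 0.055522 GPa^-1
Ex = 18.01 GPa

18.01 GPa


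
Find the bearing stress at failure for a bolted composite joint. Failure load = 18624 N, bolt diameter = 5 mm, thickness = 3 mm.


sigma_br = F/(d*h) = 18624/(5*3) = 1241.6 MPa

1241.6 MPa


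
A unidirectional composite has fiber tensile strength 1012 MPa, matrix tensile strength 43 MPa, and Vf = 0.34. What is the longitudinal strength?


sigma_1 = sigma_f*Vf + sigma_m*(1-Vf) = 1012*0.34 + 43*0.66 = 372.5 MPa

372.5 MPa


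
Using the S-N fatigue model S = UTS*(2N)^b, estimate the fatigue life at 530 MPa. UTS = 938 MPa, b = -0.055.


N = 0.5 * (S/UTS)^(1/b) = 0.5 * (530/938)^(1/-0.055) = 16096.5600 cycles

16096.5600 cycles


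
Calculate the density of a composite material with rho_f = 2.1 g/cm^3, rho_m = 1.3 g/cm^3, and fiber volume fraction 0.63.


rho_c = rho_f*Vf + rho_m*(1-Vf) = 2.1*0.63 + 1.3*0.37 = 1.804 g/cm^3

1.804 g/cm^3


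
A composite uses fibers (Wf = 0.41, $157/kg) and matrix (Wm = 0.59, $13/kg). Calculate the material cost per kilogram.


Cost = cost_f*Wf + cost_m*Wm = 157*0.41 + 13*0.59 = $72.04/kg

$72.04/kg


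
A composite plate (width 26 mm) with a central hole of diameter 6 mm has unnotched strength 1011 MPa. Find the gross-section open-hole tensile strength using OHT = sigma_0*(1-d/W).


OHT = sigma_0*(1-d/W) = 1011*(1-6/26) = 777.7 MPa

777.7 MPa


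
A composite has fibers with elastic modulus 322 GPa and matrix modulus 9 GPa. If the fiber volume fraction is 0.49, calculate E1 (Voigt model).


E1 = Ef*Vf + Em*(1-Vf) = 322*0.49 + 9*0.51 = 162.37 GPa

162.37 GPa


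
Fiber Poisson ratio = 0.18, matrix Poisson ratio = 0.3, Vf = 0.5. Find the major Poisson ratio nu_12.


nu_12 = nu_f*Vf + nu_m*(1-Vf) = 0.18*0.5 + 0.3*0.5 = 0.24

0.24


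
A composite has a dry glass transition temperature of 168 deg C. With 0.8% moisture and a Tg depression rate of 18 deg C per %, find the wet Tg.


Tg_wet = Tg_dry - k*moisture = 168 - 18*0.8 = 153.6 deg C

153.6 deg C


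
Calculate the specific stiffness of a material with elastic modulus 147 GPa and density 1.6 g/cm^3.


Specific stiffness = E/rho = 147/1.6 = 91.9 GPa/(g/cm^3)

91.9 GPa/(g/cm^3)


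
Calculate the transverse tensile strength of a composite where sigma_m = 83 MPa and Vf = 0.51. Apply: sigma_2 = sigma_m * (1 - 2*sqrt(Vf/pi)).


factor = 1 - 2*sqrt(0.51/pi) = 0.1942
sigma_2 = 83 * 0.1942 = 16.12 MPa

16.12 MPa


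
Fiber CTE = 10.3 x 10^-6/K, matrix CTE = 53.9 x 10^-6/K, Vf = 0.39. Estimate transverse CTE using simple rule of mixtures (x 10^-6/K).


alpha_2 = alpha_f*Vf + alpha_m*(1-Vf) = 10.3*0.39 + 53.9*0.61 = 36.9 x 10^-6/K

36.9 x 10^-6/K


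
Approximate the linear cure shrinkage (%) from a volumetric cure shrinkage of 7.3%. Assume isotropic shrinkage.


Linear shrinkage ≈ vol_shrink/3 = 7.3/3 = 2.433%

2.433%


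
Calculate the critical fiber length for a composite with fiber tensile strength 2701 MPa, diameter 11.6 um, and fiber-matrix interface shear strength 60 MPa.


Lc = sigma_f * d / (2 * tau_i) = 2701 * 11.6 / (2 * 60) = 261.1 um

261.1 um


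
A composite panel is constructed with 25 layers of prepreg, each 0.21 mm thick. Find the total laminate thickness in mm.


h = n * t_ply = 25 * 0.21 = 5.25 mm

5.25 mm


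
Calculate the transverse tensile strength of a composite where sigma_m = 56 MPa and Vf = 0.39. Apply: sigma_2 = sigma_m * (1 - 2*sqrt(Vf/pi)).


factor = 1 - 2*sqrt(0.39/pi) = 0.2953
sigma_2 = 56 * 0.2953 = 16.54 MPa

16.54 MPa


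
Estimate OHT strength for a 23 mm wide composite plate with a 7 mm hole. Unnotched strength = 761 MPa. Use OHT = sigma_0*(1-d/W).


OHT = sigma_0*(1-d/W) = 761*(1-7/23) = 529.4 MPa

529.4 MPa


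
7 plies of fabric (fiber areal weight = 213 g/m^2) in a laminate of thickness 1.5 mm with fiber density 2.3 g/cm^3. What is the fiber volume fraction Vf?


Vf = n * FAW / (rho_f * h * 1000) = 7 * 213 / (2.3 * 1.5 * 1000) = 0.4322

0.4322


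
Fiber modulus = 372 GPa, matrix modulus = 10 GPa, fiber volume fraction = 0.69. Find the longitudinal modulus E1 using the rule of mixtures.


E1 = Ef*Vf + Em*(1-Vf) = 372*0.69 + 10*0.31 = 259.78 GPa

259.78 GPa


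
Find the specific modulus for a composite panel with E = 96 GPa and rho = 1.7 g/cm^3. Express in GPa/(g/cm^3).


Specific stiffness = E/rho = 96/1.7 = 56.5 GPa/(g/cm^3)

56.5 GPa/(g/cm^3)


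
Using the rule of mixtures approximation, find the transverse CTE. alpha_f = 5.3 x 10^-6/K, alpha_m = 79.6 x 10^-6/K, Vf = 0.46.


alpha_2 = alpha_f*Vf + alpha_m*(1-Vf) = 5.3*0.46 + 79.6*0.54 = 45.4 x 10^-6/K

45.4 x 10^-6/K


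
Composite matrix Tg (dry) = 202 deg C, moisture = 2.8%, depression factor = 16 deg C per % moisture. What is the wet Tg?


Tg_wet = Tg_dry - k*moisture = 202 - 16*2.8 = 157.2 deg C

157.2 deg C


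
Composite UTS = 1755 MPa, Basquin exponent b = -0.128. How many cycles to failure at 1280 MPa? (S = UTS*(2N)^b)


N = 0.5 * (S/UTS)^(1/b) = 0.5 * (1280/1755)^(1/-0.128) = 5.8858 cycles

5.8858 cycles


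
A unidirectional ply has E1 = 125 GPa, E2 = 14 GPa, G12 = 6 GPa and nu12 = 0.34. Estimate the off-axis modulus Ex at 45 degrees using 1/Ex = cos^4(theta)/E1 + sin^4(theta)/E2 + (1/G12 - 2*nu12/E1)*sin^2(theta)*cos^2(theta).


cos^4(45) = 0.25, sin^4(45) = 0.25, sin^2(45)*cos^2(45) = 0.25
1/G12 - 2*nu12/E1 = 1/6 - 2*0.34/125 = 0.161227 GPa^-1
1/Ex = 0.25/125 + 0.25/14 + 0.161227*0.25 = 0.0601638 GPa^-1
Ex = 16.62 GPa

16.62 GPa


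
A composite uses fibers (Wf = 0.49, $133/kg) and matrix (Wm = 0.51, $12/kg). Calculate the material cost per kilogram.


Cost = cost_f*Wf + cost_m*Wm = 133*0.49 + 12*0.51 = $71.29/kg

$71.29/kg


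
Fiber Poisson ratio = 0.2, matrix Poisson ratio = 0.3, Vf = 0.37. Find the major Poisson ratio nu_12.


nu_12 = nu_f*Vf + nu_m*(1-Vf) = 0.2*0.37 + 0.3*0.63 = 0.263

0.263


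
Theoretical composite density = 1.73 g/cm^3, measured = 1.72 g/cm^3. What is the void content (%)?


Void% = (rho_theo - rho_actual)/rho_theo * 100 = (1.73 - 1.72)/1.73 * 100 = 0.58%

0.58%


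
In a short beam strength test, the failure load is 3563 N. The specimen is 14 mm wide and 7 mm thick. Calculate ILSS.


ILSS = 3F/(4bh) = 3*3563/(4*14*7) = 27.27 MPa

27.27 MPa


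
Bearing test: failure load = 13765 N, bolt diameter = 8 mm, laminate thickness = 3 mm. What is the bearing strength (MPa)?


sigma_br = F/(d*h) = 13765/(8*3) = 573.5 MPa

573.5 MPa


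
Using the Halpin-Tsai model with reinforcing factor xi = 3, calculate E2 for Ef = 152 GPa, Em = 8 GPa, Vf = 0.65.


eta = (Ef/Em - 1)/(Ef/Em + xi) = (19.0 - 1)/(19.0 + 3) = 0.8182
E2 = Em*(1+xi*eta*Vf)/(1-eta*Vf) = 44.35 GPa

44.35 GPa


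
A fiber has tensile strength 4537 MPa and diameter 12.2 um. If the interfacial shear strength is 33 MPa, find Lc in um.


Lc = sigma_f * d / (2 * tau_i) = 4537 * 12.2 / (2 * 33) = 838.7 um

838.7 um


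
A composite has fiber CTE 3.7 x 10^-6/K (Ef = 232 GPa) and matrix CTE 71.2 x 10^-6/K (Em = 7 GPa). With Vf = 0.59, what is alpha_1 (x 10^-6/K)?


E1 = Ef*Vf + Em*(1-Vf) = 139.75
alpha_1 = (alpha_f*Ef*Vf + alpha_m*Em*(1-Vf))/E1 = 5.09 x 10^-6/K

5.09 x 10^-6/K


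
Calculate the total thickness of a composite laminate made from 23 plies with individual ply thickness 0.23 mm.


h = n * t_ply = 23 * 0.23 = 5.29 mm

5.29 mm


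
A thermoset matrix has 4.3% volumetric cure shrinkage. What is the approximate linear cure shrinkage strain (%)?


Linear shrinkage ≈ vol_shrink/3 = 4.3/3 = 1.433%

1.433%


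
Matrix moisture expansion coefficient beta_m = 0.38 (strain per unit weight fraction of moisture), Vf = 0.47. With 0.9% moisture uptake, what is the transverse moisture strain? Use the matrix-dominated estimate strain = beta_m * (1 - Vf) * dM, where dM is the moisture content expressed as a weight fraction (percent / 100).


dM = 0.9/100 = 0.009
strain = beta_m * (1-Vf) * dM = 0.38 * 0.53 * 0.009 = 0.0018126

0.0018126


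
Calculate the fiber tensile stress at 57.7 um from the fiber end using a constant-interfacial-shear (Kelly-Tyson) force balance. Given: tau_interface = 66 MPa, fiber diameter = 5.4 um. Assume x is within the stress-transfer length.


Force balance: sigma_f * (pi*d^2/4) = tau * (pi*d) * x  ->  sigma_f = 4 * tau * x / d
sigma_f = 4 * 66 * 57.7 / 5.4 = 2820.9 MPa

2820.9 MPa


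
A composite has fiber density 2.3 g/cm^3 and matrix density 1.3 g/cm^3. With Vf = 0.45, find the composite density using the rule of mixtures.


rho_c = rho_f*Vf + rho_m*(1-Vf) = 2.3*0.45 + 1.3*0.55 = 1.75 g/cm^3

1.75 g/cm^3


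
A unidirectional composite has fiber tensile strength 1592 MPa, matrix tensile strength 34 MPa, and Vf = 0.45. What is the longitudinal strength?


sigma_1 = sigma_f*Vf + sigma_m*(1-Vf) = 1592*0.45 + 34*0.55 = 735.1 MPa

735.1 MPa


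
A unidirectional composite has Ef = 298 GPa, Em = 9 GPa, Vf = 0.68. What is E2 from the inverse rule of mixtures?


1/E2 = Vf/Ef + (1-Vf)/Em = 0.68/298 + 0.32/9
E2 = 26.43 GPa

26.43 GPa


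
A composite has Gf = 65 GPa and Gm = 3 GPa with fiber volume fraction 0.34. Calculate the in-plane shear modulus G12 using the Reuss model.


1/G12 = Vf/Gf + (1-Vf)/Gm = 0.34/65 + 0.66/3
G12 = 4.44 GPa

4.44 GPa


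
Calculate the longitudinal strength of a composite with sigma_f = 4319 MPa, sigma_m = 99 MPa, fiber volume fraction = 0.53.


sigma_1 = sigma_f*Vf + sigma_m*(1-Vf) = 4319*0.53 + 99*0.47 = 2335.6 MPa

2335.6 MPa


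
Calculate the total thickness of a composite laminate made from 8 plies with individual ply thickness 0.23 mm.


h = n * t_ply = 8 * 0.23 = 1.84 mm

1.84 mm


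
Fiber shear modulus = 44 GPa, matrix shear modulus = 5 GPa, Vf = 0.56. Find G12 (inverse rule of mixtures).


1/G12 = Vf/Gf + (1-Vf)/Gm = 0.56/44 + 0.44/5
G12 = 9.93 GPa

9.93 GPa


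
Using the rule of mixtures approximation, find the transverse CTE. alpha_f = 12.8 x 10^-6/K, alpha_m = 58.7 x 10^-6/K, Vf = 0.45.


alpha_2 = alpha_f*Vf + alpha_m*(1-Vf) = 12.8*0.45 + 58.7*0.55 = 38.0 x 10^-6/K

38.0 x 10^-6/K


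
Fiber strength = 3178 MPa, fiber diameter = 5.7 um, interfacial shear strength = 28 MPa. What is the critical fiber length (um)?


Lc = sigma_f * d / (2 * tau_i) = 3178 * 5.7 / (2 * 28) = 323.5 um

323.5 um


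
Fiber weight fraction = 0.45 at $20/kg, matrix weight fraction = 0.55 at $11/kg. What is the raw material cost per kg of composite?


Cost = cost_f*Wf + cost_m*Wm = 20*0.45 + 11*0.55 = $15.05/kg

$15.05/kg


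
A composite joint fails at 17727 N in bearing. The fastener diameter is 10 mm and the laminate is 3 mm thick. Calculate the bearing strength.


sigma_br = F/(d*h) = 17727/(10*3) = 590.9 MPa

590.9 MPa


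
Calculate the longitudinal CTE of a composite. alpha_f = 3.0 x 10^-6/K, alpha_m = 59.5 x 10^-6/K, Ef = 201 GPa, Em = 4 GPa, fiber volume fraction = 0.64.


E1 = Ef*Vf + Em*(1-Vf) = 130.08
alpha_1 = (alpha_f*Ef*Vf + alpha_m*Em*(1-Vf))/E1 = 3.63 x 10^-6/K

3.63 x 10^-6/K


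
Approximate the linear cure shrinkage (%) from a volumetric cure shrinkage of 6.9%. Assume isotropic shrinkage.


Linear shrinkage ≈ vol_shrink/3 = 6.9/3 = 2.3%

2.3%


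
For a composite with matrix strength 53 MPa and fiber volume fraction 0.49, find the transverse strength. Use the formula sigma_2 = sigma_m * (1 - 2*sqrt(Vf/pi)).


factor = 1 - 2*sqrt(0.49/pi) = 0.2101
sigma_2 = 53 * 0.2101 = 11.14 MPa

11.14 MPa


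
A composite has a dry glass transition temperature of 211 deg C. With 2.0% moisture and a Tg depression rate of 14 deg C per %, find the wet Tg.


Tg_wet = Tg_dry - k*moisture = 211 - 14*2.0 = 183.0 deg C

183.0 deg C


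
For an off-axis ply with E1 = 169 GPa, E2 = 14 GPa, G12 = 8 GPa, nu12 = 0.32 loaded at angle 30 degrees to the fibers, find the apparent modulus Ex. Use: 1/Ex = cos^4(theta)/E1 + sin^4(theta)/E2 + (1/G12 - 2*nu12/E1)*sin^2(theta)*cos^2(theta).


cos^4(30) = 0.5625, sin^4(30) = 0.0625, sin^2(30)*cos^2(30) = 0.1875
1/G12 - 2*nu12/E1 = 1/8 - 2*0.32/169 = 0.121213 GPa^-1
1/Ex = 0.5625/169 + 0.0625/14 + 0.121213*0.1875 = 0.0305201 GPa^-1
Ex = 32.77 GPa

32.77 GPa


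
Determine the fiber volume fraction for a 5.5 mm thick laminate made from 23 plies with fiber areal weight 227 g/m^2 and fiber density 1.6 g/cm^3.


Vf = n * FAW / (rho_f * h * 1000) = 23 * 227 / (1.6 * 5.5 * 1000) = 0.5933

0.5933


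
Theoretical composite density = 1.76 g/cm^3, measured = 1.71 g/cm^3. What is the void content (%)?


Void% = (rho_theo - rho_actual)/rho_theo * 100 = (1.76 - 1.71)/1.76 * 100 = 2.84%

2.84%


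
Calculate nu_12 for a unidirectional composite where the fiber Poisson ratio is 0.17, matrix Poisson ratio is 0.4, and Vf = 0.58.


nu_12 = nu_f*Vf + nu_m*(1-Vf) = 0.17*0.58 + 0.4*0.42 = 0.2666

0.2666


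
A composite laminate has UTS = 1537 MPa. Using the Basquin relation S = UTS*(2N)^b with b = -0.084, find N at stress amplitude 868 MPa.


N = 0.5 * (S/UTS)^(1/b) = 0.5 * (868/1537)^(1/-0.084) = 449.9725 cycles

449.9725 cycles


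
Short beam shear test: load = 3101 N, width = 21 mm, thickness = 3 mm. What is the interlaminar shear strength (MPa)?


ILSS = 3F/(4bh) = 3*3101/(4*21*3) = 36.92 MPa

36.92 MPa


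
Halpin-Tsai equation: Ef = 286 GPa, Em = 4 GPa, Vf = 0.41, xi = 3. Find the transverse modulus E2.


eta = (Ef/Em - 1)/(Ef/Em + xi) = (71.5 - 1)/(71.5 + 3) = 0.9463
E2 = Em*(1+xi*eta*Vf)/(1-eta*Vf) = 14.14 GPa

14.14 GPa


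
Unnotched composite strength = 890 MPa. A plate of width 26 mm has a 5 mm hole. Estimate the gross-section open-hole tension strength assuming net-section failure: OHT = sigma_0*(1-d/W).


OHT = sigma_0*(1-d/W) = 890*(1-5/26) = 718.8 MPa

718.8 MPa


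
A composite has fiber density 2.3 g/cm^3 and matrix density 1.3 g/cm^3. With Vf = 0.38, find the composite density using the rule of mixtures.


rho_c = rho_f*Vf + rho_m*(1-Vf) = 2.3*0.38 + 1.3*0.62 = 1.68 g/cm^3

1.68 g/cm^3


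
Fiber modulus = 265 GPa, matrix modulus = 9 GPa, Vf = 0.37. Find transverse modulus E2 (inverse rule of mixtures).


1/E2 = Vf/Ef + (1-Vf)/Em = 0.37/265 + 0.63/9
E2 = 14.01 GPa

14.01 GPa


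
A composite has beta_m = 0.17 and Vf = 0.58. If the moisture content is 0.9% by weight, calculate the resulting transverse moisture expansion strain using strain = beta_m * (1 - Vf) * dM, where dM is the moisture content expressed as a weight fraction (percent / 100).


dM = 0.9/100 = 0.009
strain = beta_m * (1-Vf) * dM = 0.17 * 0.42 * 0.009 = 0.0006426

0.0006426


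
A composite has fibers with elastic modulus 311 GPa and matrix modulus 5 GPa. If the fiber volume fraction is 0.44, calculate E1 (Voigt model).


E1 = Ef*Vf + Em*(1-Vf) = 311*0.44 + 5*0.56 = 139.64 GPa

139.64 GPa


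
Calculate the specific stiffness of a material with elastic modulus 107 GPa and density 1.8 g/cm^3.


Specific stiffness = E/rho = 107/1.8 = 59.4 GPa/(g/cm^3)

59.4 GPa/(g/cm^3)


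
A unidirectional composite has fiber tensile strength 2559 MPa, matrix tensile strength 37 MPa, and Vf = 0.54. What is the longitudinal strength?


sigma_1 = sigma_f*Vf + sigma_m*(1-Vf) = 2559*0.54 + 37*0.46 = 1398.9 MPa

1398.9 MPa


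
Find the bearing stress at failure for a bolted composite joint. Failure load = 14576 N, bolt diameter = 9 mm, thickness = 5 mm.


sigma_br = F/(d*h) = 14576/(9*5) = 323.9 MPa

323.9 MPa


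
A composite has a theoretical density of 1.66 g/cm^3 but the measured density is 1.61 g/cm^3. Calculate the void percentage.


Void% = (rho_theo - rho_actual)/rho_theo * 100 = (1.66 - 1.61)/1.66 * 100 = 3.01%

3.01%


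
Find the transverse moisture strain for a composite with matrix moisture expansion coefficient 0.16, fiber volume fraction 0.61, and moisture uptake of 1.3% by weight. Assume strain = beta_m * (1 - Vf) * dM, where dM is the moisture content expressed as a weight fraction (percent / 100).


dM = 1.3/100 = 0.013
strain = beta_m * (1-Vf) * dM = 0.16 * 0.39 * 0.013 = 0.0008112

0.0008112


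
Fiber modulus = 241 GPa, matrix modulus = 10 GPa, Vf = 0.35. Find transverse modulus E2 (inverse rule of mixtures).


1/E2 = Vf/Ef + (1-Vf)/Em = 0.35/241 + 0.65/10
E2 = 15.05 GPa

15.05 GPa


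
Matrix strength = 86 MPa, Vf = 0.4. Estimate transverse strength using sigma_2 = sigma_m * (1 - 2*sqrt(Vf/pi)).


factor = 1 - 2*sqrt(0.4/pi) = 0.2864
sigma_2 = 86 * 0.2864 = 24.63 MPa

24.63 MPa


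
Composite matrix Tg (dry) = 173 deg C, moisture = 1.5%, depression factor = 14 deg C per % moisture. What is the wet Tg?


Tg_wet = Tg_dry - k*moisture = 173 - 14*1.5 = 152.0 deg C

152.0 deg C


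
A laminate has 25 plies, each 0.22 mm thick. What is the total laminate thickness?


h = n * t_ply = 25 * 0.22 = 5.5 mm

5.5 mm


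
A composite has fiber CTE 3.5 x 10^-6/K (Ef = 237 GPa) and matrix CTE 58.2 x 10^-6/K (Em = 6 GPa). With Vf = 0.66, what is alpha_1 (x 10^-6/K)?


E1 = Ef*Vf + Em*(1-Vf) = 158.46
alpha_1 = (alpha_f*Ef*Vf + alpha_m*Em*(1-Vf))/E1 = 4.2 x 10^-6/K

4.2 x 10^-6/K


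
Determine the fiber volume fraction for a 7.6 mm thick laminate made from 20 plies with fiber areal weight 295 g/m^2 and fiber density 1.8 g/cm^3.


Vf = n * FAW / (rho_f * h * 1000) = 20 * 295 / (1.8 * 7.6 * 1000) = 0.4313

0.4313


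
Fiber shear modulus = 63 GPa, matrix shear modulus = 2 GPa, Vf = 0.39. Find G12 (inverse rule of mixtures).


1/G12 = Vf/Gf + (1-Vf)/Gm = 0.39/63 + 0.61/2
G12 = 3.21 GPa

3.21 GPa


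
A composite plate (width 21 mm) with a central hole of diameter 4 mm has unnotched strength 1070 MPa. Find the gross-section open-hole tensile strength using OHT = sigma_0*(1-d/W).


OHT = sigma_0*(1-d/W) = 1070*(1-4/21) = 866.2 MPa

866.2 MPa


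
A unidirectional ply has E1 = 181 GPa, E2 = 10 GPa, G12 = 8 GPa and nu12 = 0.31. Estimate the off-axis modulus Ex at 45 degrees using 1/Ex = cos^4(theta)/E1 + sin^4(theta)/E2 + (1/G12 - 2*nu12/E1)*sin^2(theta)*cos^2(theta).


cos^4(45) = 0.25, sin^4(45) = 0.25, sin^2(45)*cos^2(45) = 0.25
1/G12 - 2*nu12/E1 = 1/8 - 2*0.31/181 = 0.121575 GPa^-1
1/Ex = 0.25/181 + 0.25/10 + 0.121575*0.25 = 0.0567749 GPa^-1
Ex = 17.61 GPa

17.61 GPa


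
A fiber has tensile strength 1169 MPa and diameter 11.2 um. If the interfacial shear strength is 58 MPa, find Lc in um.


Lc = sigma_f * d / (2 * tau_i) = 1169 * 11.2 / (2 * 58) = 112.9 um

112.9 um


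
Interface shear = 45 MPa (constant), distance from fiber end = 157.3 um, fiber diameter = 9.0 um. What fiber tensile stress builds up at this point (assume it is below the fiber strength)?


Force balance: sigma_f * (pi*d^2/4) = tau * (pi*d) * x  ->  sigma_f = 4 * tau * x / d
sigma_f = 4 * 45 * 157.3 / 9.0 = 3146.0 MPa

3146.0 MPa


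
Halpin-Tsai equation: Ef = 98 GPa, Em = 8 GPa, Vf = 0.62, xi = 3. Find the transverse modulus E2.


eta = (Ef/Em - 1)/(Ef/Em + xi) = (12.25 - 1)/(12.25 + 3) = 0.7377
E2 = Em*(1+xi*eta*Vf)/(1-eta*Vf) = 34.97 GPa

34.97 GPa


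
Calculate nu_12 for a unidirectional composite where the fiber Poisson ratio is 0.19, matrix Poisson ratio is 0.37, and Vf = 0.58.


nu_12 = nu_f*Vf + nu_m*(1-Vf) = 0.19*0.58 + 0.37*0.42 = 0.2656

0.2656


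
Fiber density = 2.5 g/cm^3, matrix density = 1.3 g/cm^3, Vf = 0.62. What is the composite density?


rho_c = rho_f*Vf + rho_m*(1-Vf) = 2.5*0.62 + 1.3*0.38 = 2.044 g/cm^3

2.044 g/cm^3


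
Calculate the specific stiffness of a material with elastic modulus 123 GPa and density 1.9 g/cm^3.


Specific stiffness = E/rho = 123/1.9 = 64.7 GPa/(g/cm^3)

64.7 GPa/(g/cm^3)


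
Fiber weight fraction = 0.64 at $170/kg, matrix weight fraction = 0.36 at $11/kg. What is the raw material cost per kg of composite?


Cost = cost_f*Wf + cost_m*Wm = 170*0.64 + 11*0.36 = $112.76/kg

$112.76/kg


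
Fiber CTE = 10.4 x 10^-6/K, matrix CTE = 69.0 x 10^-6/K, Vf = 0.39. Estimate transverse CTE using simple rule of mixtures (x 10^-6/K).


alpha_2 = alpha_f*Vf + alpha_m*(1-Vf) = 10.4*0.39 + 69.0*0.61 = 46.1 x 10^-6/K

46.1 x 10^-6/K


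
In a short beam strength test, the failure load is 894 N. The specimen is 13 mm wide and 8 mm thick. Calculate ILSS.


ILSS = 3F/(4bh) = 3*894/(4*13*8) = 6.45 MPa

6.45 MPa


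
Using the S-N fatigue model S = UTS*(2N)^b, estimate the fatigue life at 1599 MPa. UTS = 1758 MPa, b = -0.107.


N = 0.5 * (S/UTS)^(1/b) = 0.5 * (1599/1758)^(1/-0.107) = 1.2127 cycles

1.2127 cycles


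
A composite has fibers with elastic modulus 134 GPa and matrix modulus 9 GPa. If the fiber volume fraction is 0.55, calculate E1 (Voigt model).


E1 = Ef*Vf + Em*(1-Vf) = 134*0.55 + 9*0.45 = 77.75 GPa

77.75 GPa


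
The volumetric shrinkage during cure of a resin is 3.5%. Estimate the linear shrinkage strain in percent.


Linear shrinkage ≈ vol_shrink/3 = 3.5/3 = 1.167%

1.167%


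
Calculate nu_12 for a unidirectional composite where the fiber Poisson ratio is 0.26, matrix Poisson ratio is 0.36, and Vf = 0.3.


nu_12 = nu_f*Vf + nu_m*(1-Vf) = 0.26*0.3 + 0.36*0.7 = 0.33

0.33


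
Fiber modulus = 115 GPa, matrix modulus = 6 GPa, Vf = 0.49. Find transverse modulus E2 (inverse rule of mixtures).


1/E2 = Vf/Ef + (1-Vf)/Em = 0.49/115 + 0.51/6
E2 = 11.2 GPa

11.2 GPa


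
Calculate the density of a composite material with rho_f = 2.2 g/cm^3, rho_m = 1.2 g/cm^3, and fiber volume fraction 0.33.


rho_c = rho_f*Vf + rho_m*(1-Vf) = 2.2*0.33 + 1.2*0.67 = 1.53 g/cm^3

1.53 g/cm^3


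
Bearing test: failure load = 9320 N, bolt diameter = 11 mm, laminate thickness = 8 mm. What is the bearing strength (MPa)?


sigma_br = F/(d*h) = 9320/(11*8) = 105.9 MPa

105.9 MPa


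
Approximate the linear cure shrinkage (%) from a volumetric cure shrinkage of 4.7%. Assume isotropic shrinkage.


Linear shrinkage ≈ vol_shrink/3 = 4.7/3 = 1.567%

1.567%


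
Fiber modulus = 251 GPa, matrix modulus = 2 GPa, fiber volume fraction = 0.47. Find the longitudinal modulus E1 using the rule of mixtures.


E1 = Ef*Vf + Em*(1-Vf) = 251*0.47 + 2*0.53 = 119.03 GPa

119.03 GPa


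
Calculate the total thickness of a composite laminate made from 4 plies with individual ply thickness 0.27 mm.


h = n * t_ply = 4 * 0.27 = 1.08 mm

1.08 mm


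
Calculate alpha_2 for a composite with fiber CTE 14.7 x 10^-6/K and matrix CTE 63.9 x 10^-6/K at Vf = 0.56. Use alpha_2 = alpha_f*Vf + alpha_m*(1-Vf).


alpha_2 = alpha_f*Vf + alpha_m*(1-Vf) = 14.7*0.56 + 63.9*0.44 = 36.3 x 10^-6/K

36.3 x 10^-6/K


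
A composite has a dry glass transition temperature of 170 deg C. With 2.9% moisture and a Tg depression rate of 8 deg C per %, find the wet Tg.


Tg_wet = Tg_dry - k*moisture = 170 - 8*2.9 = 146.8 deg C

146.8 deg C


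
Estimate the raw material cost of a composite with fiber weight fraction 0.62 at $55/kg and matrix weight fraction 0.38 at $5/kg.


Cost = cost_f*Wf + cost_m*Wm = 55*0.62 + 5*0.38 = $36.0/kg

$36.0/kg


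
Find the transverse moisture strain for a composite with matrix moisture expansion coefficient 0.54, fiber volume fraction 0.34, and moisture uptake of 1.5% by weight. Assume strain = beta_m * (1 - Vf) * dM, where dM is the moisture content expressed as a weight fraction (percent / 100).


dM = 1.5/100 = 0.015
strain = beta_m * (1-Vf) * dM = 0.54 * 0.66 * 0.015 = 0.005346

0.005346


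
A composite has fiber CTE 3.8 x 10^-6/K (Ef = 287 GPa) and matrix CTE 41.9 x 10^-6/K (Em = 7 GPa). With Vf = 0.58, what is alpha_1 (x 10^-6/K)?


E1 = Ef*Vf + Em*(1-Vf) = 169.4
alpha_1 = (alpha_f*Ef*Vf + alpha_m*Em*(1-Vf))/E1 = 4.46 x 10^-6/K

4.46 x 10^-6/K


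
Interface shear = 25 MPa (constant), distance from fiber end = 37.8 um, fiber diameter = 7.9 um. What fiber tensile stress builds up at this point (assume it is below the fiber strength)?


Force balance: sigma_f * (pi*d^2/4) = tau * (pi*d) * x  ->  sigma_f = 4 * tau * x / d
sigma_f = 4 * 25 * 37.8 / 7.9 = 478.5 MPa

478.5 MPa


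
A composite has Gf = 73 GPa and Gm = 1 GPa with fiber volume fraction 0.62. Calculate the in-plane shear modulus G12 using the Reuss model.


1/G12 = Vf/Gf + (1-Vf)/Gm = 0.62/73 + 0.38/1
G12 = 2.57 GPa

2.57 GPa


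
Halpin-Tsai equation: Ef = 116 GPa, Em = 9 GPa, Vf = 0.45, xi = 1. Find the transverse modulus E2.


eta = (Ef/Em - 1)/(Ef/Em + xi) = (12.8889 - 1)/(12.8889 + 1) = 0.856
E2 = Em*(1+xi*eta*Vf)/(1-eta*Vf) = 20.28 GPa

20.28 GPa


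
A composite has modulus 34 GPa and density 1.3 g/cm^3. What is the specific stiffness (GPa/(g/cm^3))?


Specific stiffness = E/rho = 34/1.3 = 26.2 GPa/(g/cm^3)

26.2 GPa/(g/cm^3)


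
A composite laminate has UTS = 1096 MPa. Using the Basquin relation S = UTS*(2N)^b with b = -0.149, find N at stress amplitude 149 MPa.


N = 0.5 * (S/UTS)^(1/b) = 0.5 * (149/1096)^(1/-0.149) = 327521.9254 cycles

327521.9254 cycles


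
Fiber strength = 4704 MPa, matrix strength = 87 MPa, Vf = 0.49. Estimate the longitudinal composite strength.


sigma_1 = sigma_f*Vf + sigma_m*(1-Vf) = 4704*0.49 + 87*0.51 = 2349.3 MPa

2349.3 MPa


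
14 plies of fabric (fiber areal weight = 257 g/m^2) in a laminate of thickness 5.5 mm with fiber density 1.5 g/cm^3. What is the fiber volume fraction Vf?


Vf = n * FAW / (rho_f * h * 1000) = 14 * 257 / (1.5 * 5.5 * 1000) = 0.4361

0.4361


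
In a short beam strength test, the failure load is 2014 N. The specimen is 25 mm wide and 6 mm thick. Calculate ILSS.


ILSS = 3F/(4bh) = 3*2014/(4*25*6) = 10.07 MPa

10.07 MPa


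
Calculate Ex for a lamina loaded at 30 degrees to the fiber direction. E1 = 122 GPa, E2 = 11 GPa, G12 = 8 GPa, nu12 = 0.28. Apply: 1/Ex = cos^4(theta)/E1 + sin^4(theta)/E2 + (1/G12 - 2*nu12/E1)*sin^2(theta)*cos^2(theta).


cos^4(30) = 0.5625, sin^4(30) = 0.0625, sin^2(30)*cos^2(30) = 0.1875
1/G12 - 2*nu12/E1 = 1/8 - 2*0.28/122 = 0.12041 GPa^-1
1/Ex = 0.5625/122 + 0.0625/11 + 0.12041*0.1875 = 0.0328693 GPa^-1
Ex = 30.42 GPa

30.42 GPa


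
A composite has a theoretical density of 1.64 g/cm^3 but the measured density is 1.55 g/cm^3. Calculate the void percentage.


Void% = (rho_theo - rho_actual)/rho_theo * 100 = (1.64 - 1.55)/1.64 * 100 = 5.49%

5.49%


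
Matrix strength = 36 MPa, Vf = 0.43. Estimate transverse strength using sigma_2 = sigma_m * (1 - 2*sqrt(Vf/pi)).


factor = 1 - 2*sqrt(0.43/pi) = 0.2601
sigma_2 = 36 * 0.2601 = 9.36 MPa

9.36 MPa


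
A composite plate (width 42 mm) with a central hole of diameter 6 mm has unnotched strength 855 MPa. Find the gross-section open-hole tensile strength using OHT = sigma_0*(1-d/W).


OHT = sigma_0*(1-d/W) = 855*(1-6/42) = 732.9 MPa

732.9 MPa


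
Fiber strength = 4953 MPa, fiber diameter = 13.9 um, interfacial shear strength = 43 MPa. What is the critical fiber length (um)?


Lc = sigma_f * d / (2 * tau_i) = 4953 * 13.9 / (2 * 43) = 800.5 um

800.5 um


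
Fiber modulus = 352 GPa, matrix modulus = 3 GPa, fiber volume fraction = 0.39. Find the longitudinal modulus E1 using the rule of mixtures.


E1 = Ef*Vf + Em*(1-Vf) = 352*0.39 + 3*0.61 = 139.11 GPa

139.11 GPa


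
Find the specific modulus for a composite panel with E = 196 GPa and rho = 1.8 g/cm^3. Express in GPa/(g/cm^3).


Specific stiffness = E/rho = 196/1.8 = 108.9 GPa/(g/cm^3)

108.9 GPa/(g/cm^3)


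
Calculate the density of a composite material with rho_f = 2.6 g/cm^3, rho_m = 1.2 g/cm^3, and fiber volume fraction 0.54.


rho_c = rho_f*Vf + rho_m*(1-Vf) = 2.6*0.54 + 1.2*0.46 = 1.956 g/cm^3

1.956 g/cm^3


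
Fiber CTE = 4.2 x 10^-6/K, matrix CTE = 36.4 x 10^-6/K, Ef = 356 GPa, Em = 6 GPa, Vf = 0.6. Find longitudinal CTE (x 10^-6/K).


E1 = Ef*Vf + Em*(1-Vf) = 216.0
alpha_1 = (alpha_f*Ef*Vf + alpha_m*Em*(1-Vf))/E1 = 4.56 x 10^-6/K

4.56 x 10^-6/K


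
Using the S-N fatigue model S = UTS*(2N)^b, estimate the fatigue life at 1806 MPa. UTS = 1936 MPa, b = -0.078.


N = 0.5 * (S/UTS)^(1/b) = 0.5 * (1806/1936)^(1/-0.078) = 1.2190 cycles

1.2190 cycles


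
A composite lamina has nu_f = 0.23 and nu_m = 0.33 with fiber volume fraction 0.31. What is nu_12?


nu_12 = nu_f*Vf + nu_m*(1-Vf) = 0.23*0.31 + 0.33*0.69 = 0.299

0.299


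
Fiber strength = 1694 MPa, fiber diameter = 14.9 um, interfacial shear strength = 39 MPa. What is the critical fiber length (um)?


Lc = sigma_f * d / (2 * tau_i) = 1694 * 14.9 / (2 * 39) = 323.6 um

323.6 um


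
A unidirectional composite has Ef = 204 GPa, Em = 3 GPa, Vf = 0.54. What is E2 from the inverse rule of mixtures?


1/E2 = Vf/Ef + (1-Vf)/Em = 0.54/204 + 0.46/3
E2 = 6.41 GPa

6.41 GPa


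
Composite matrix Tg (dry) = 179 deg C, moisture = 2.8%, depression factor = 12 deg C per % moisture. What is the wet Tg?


Tg_wet = Tg_dry - k*moisture = 179 - 12*2.8 = 145.4 deg C

145.4 deg C


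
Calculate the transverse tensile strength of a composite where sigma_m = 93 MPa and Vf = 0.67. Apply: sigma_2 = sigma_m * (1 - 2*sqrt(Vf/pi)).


factor = 1 - 2*sqrt(0.67/pi) = 0.0764
sigma_2 = 93 * 0.0764 = 7.1 MPa

7.1 MPa


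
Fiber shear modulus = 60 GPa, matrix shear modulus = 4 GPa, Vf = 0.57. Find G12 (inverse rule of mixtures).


1/G12 = Vf/Gf + (1-Vf)/Gm = 0.57/60 + 0.43/4
G12 = 8.55 GPa

8.55 GPa


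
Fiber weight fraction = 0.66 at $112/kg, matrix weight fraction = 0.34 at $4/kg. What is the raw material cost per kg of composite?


Cost = cost_f*Wf + cost_m*Wm = 112*0.66 + 4*0.34 = $75.28/kg

$75.28/kg


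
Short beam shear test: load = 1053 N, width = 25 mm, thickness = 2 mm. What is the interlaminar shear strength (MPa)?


ILSS = 3F/(4bh) = 3*1053/(4*25*2) = 15.8 MPa

15.8 MPa


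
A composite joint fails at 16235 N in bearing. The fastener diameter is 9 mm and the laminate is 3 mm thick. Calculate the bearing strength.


sigma_br = F/(d*h) = 16235/(9*3) = 601.3 MPa

601.3 MPa


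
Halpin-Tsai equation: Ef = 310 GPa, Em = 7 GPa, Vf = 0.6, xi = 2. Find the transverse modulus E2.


eta = (Ef/Em - 1)/(Ef/Em + xi) = (44.2857 - 1)/(44.2857 + 2) = 0.9352
E2 = Em*(1+xi*eta*Vf)/(1-eta*Vf) = 33.85 GPa

33.85 GPa


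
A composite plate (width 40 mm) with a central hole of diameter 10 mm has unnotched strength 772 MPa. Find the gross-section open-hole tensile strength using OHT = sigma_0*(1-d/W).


OHT = sigma_0*(1-d/W) = 772*(1-10/40) = 579.0 MPa

579.0 MPa


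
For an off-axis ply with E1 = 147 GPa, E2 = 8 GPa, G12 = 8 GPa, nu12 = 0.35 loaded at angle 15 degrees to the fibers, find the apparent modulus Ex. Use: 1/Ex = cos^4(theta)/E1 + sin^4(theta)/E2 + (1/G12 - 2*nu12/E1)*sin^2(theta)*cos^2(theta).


cos^4(15) = 0.870513, sin^4(15) = 0.004487, sin^2(15)*cos^2(15) = 0.0625
1/G12 - 2*nu12/E1 = 1/8 - 2*0.35/147 = 0.120238 GPa^-1
1/Ex = 0.870513/147 + 0.004487/8 + 0.120238*0.0625 = 0.0139976 GPa^-1
Ex = 71.44 GPa

71.44 GPa


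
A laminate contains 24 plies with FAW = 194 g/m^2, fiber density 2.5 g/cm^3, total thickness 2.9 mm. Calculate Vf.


Vf = n * FAW / (rho_f * h * 1000) = 24 * 194 / (2.5 * 2.9 * 1000) = 0.6422

0.6422


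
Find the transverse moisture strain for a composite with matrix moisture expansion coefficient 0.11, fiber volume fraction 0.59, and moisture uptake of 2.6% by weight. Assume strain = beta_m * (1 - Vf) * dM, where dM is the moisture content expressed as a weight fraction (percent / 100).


dM = 2.6/100 = 0.026
strain = beta_m * (1-Vf) * dM = 0.11 * 0.41 * 0.026 = 0.0011726

0.0011726


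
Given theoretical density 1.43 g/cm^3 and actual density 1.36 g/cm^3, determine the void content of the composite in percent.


Void% = (rho_theo - rho_actual)/rho_theo * 100 = (1.43 - 1.36)/1.43 * 100 = 4.9%

4.9%


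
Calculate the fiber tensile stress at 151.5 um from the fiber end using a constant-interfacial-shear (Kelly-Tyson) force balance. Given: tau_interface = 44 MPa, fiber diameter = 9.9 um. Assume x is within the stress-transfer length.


Force balance: sigma_f * (pi*d^2/4) = tau * (pi*d) * x  ->  sigma_f = 4 * tau * x / d
sigma_f = 4 * 44 * 151.5 / 9.9 = 2693.3 MPa

2693.3 MPa


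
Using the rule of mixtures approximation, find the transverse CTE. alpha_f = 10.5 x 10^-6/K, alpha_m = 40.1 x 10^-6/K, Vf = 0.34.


alpha_2 = alpha_f*Vf + alpha_m*(1-Vf) = 10.5*0.34 + 40.1*0.66 = 30.0 x 10^-6/K

30.0 x 10^-6/K


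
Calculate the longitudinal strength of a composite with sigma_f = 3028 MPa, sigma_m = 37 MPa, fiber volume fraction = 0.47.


sigma_1 = sigma_f*Vf + sigma_m*(1-Vf) = 3028*0.47 + 37*0.53 = 1442.8 MPa

1442.8 MPa


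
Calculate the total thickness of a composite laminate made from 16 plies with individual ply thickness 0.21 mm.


h = n * t_ply = 16 * 0.21 = 3.36 mm

3.36 mm


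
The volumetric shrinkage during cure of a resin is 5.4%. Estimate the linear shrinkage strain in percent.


Linear shrinkage ≈ vol_shrink/3 = 5.4/3 = 1.8%

1.8%


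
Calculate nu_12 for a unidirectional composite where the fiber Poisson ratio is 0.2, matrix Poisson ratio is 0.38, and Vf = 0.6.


nu_12 = nu_f*Vf + nu_m*(1-Vf) = 0.2*0.6 + 0.38*0.4 = 0.272

0.272


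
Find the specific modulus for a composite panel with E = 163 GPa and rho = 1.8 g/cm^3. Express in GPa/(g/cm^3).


Specific stiffness = E/rho = 163/1.8 = 90.6 GPa/(g/cm^3)

90.6 GPa/(g/cm^3)


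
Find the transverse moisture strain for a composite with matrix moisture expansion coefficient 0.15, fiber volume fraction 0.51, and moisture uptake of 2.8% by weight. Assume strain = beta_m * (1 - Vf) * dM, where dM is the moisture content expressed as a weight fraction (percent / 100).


dM = 2.8/100 = 0.028
strain = beta_m * (1-Vf) * dM = 0.15 * 0.49 * 0.028 = 0.002058

0.002058


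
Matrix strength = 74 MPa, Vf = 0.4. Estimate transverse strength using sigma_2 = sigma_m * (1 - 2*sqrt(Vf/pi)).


factor = 1 - 2*sqrt(0.4/pi) = 0.2864
sigma_2 = 74 * 0.2864 = 21.19 MPa

21.19 MPa


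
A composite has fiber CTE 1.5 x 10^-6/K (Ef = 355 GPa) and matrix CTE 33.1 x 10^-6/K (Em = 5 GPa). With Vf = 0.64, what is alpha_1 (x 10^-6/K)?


E1 = Ef*Vf + Em*(1-Vf) = 229.0
alpha_1 = (alpha_f*Ef*Vf + alpha_m*Em*(1-Vf))/E1 = 1.75 x 10^-6/K

1.75 x 10^-6/K


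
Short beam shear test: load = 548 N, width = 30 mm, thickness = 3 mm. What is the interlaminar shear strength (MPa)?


ILSS = 3F/(4bh) = 3*548/(4*30*3) = 4.57 MPa

4.57 MPa


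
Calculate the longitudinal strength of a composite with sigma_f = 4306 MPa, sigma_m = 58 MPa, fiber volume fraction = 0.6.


sigma_1 = sigma_f*Vf + sigma_m*(1-Vf) = 4306*0.6 + 58*0.4 = 2606.8 MPa

2606.8 MPa


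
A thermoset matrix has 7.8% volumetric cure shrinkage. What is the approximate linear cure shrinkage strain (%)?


Linear shrinkage ≈ vol_shrink/3 = 7.8/3 = 2.6%

2.6%


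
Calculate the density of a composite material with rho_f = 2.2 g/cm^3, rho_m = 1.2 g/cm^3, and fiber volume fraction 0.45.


rho_c = rho_f*Vf + rho_m*(1-Vf) = 2.2*0.45 + 1.2*0.55 = 1.65 g/cm^3

1.65 g/cm^3


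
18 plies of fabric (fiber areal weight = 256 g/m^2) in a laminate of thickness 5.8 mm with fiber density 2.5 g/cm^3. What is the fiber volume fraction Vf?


Vf = n * FAW / (rho_f * h * 1000) = 18 * 256 / (2.5 * 5.8 * 1000) = 0.3178

0.3178


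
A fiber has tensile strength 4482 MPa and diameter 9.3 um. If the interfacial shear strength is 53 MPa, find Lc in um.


Lc = sigma_f * d / (2 * tau_i) = 4482 * 9.3 / (2 * 53) = 393.2 um

393.2 um


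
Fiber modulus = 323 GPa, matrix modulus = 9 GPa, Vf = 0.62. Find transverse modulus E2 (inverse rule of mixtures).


1/E2 = Vf/Ef + (1-Vf)/Em = 0.62/323 + 0.38/9
E2 = 22.65 GPa

22.65 GPa
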